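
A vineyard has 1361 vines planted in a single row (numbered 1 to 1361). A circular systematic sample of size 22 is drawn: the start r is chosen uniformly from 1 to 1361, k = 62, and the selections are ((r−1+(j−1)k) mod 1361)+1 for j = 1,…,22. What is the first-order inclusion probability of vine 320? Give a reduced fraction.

22/1361

For each position j, as r ranges over 1…1361 the j-th selection hits every vine exactly once, so vine 320 is selected for exactly 22 of the 1361 starts.
Inclusion probability = 22/1361.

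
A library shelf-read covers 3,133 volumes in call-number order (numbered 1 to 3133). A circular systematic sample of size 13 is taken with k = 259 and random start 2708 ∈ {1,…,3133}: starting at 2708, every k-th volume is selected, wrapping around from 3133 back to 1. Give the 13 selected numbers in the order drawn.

2708, 2967, 93, 352, 611, 870, 1129, 1388, 1647, 1906, 2165, 2424, 2683

Selection 1: 2708
Selection 2: 2708 + 259 = 2967
Selection 3: 2967 + 259 = 3226 → 3226 − 3133 = 93
Selection 4: 93 + 259 = 352
Selection 5: 352 + 259 = 611
Selection 6: 611 + 259 = 870
Selection 7: 870 + 259 = 1129
Selection 8: 1129 + 259 = 1388
Selection 9: 1388 + 259 = 1647
Selection 10: 1647 + 259 = 1906
Selection 11: 1906 + 259 = 2165
Selection 12: 2165 + 259 = 2424
Selection 13: 2424 + 259 = 2683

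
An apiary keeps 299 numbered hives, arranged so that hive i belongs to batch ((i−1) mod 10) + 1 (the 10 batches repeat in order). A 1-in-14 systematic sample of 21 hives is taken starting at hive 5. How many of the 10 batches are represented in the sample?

5

Consecutive selections differ by k = 14, so their batch numbers differ by 14 mod 10 = 4.
gcd(14, 10) = 2, so the sample visits 10/2 = 5 distinct residues mod 10.
Start 5 is batch 5; the batches hit are 1, 3, 5, 7, 9.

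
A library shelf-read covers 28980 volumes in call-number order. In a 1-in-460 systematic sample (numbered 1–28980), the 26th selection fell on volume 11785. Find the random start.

285

k = 460
r = 11785 − (26−1)×460 = 11785 − 11500 = 285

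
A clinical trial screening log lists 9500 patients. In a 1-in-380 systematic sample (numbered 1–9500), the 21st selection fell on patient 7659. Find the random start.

k = 380
r = 7659 − (21−1)×380 = 7659 − 7600 = 59

59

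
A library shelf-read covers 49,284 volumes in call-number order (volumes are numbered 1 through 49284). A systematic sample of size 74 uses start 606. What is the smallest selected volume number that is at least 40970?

41232

k = 49284/74 = 666
Steps past start: ⌈(40970 − 606)/666⌉ = ⌈40364/666⌉ = 61
Selected volume: 606 + 61×666 = 41232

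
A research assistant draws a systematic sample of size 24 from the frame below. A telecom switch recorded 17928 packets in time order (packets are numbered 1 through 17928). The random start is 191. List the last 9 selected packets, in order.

k = N/n = 17928/24 = 747
16th selection = 191 + 15×747 = 11396
17th: 11396 + 747 = 12143
18th: 12143 + 747 = 12890
19th: 12890 + 747 = 13637
20th: 13637 + 747 = 14384
21st: 14384 + 747 = 15131
22nd: 15131 + 747 = 15878
23rd: 15878 + 747 = 16625
24th: 16625 + 747 = 17372

11396, 12143, 12890, 13637, 14384, 15131, 15878, 16625, 17372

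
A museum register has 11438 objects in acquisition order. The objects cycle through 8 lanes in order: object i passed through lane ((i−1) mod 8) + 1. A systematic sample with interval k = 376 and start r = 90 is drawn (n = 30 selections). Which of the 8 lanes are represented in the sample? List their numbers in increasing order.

Consecutive selections differ by k = 376, so their lane numbers differ by 376 mod 8 = 0.
gcd(376, 8) = 8, so the sample visits 8/8 = 1 distinct residues mod 8.
Start 90 is lane 2; the lanes hit are 2.

2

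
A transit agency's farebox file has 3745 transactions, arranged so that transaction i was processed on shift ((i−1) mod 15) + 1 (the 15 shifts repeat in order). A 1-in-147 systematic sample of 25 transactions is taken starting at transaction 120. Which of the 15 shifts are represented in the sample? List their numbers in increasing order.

3, 6, 9, 12, 15

Consecutive selections differ by k = 147, so their shift numbers differ by 147 mod 15 = 12.
gcd(147, 15) = 3, so the sample visits 15/3 = 5 distinct residues mod 15.
Start 120 is shift 15; the shifts hit are 3, 6, 9, 12, 15.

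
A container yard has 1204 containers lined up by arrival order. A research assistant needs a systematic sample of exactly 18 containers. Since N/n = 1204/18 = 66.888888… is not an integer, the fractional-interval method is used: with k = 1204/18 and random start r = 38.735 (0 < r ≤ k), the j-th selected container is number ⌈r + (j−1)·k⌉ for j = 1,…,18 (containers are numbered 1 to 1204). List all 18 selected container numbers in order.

39, 106, 173, 240, 307, 374, 441, 507, 574, 641, 708, 775, 842, 909, 976, 1043, 1109, 1176

j=1: r + 0k = 38.735 → ⌈·⌉ = 39
j=2: r + 1k = 105.623888… → ⌈·⌉ = 106
j=3: r + 2k = 172.512777… → ⌈·⌉ = 173
j=4: r + 3k = 239.401666… → ⌈·⌉ = 240
j=5: r + 4k = 306.290555… → ⌈·⌉ = 307
j=6: r + 5k = 373.179444… → ⌈·⌉ = 374
j=7: r + 6k = 440.068333… → ⌈·⌉ = 441
j=8: r + 7k = 506.957222… → ⌈·⌉ = 507
j=9: r + 8k = 573.846111… → ⌈·⌉ = 574
j=10: r + 9k = 640.735 → ⌈·⌉ = 641
j=11: r + 10k = 707.623888… → ⌈·⌉ = 708
j=12: r + 11k = 774.512777… → ⌈·⌉ = 775
j=13: r + 12k = 841.401666… → ⌈·⌉ = 842
j=14: r + 13k = 908.290555… → ⌈·⌉ = 909
j=15: r + 14k = 975.179444… → ⌈·⌉ = 976
j=16: r + 15k = 1042.068333… → ⌈·⌉ = 1043
j=17: r + 16k = 1108.957222… → ⌈·⌉ = 1109
j=18: r + 17k = 1175.846111… → ⌈·⌉ = 1176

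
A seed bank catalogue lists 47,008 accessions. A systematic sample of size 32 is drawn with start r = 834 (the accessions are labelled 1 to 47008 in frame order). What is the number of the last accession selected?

46373

k = 47008/32 = 1469
32nd selection = r + (32−1)·k = 834 + 31×1469 = 834 + 45539 = 46373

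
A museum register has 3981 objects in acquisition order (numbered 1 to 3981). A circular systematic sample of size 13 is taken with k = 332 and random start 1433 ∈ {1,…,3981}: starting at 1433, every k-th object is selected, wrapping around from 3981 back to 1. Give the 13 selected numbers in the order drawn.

1433, 1765, 2097, 2429, 2761, 3093, 3425, 3757, 108, 440, 772, 1104, 1436

Selection 1: 1433
Selection 2: 1433 + 332 = 1765
Selection 3: 1765 + 332 = 2097
Selection 4: 2097 + 332 = 2429
Selection 5: 2429 + 332 = 2761
Selection 6: 2761 + 332 = 3093
Selection 7: 3093 + 332 = 3425
Selection 8: 3425 + 332 = 3757
Selection 9: 3757 + 332 = 4089 → 4089 − 3981 = 108
Selection 10: 108 + 332 = 440
Selection 11: 440 + 332 = 772
Selection 12: 772 + 332 = 1104
Selection 13: 1104 + 332 = 1436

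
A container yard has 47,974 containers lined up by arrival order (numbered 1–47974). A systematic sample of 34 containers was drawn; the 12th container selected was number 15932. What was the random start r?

k = 47974/34 = 1411
r = 15932 − (12−1)×1411 = 15932 − 15521 = 411

411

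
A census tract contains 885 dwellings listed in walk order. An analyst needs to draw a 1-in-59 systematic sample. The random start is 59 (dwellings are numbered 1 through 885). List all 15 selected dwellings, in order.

59, 118, 177, 236, 295, 354, 413, 472, 531, 590, 649, 708, 767, 826, 885

dwelling 1: 59
dwelling 2: 59 + 59 = 118
dwelling 3: 118 + 59 = 177
dwelling 4: 177 + 59 = 236
dwelling 5: 236 + 59 = 295
dwelling 6: 295 + 59 = 354
dwelling 7: 354 + 59 = 413
dwelling 8: 413 + 59 = 472
dwelling 9: 472 + 59 = 531
dwelling 10: 531 + 59 = 590
dwelling 11: 590 + 59 = 649
dwelling 12: 649 + 59 = 708
dwelling 13: 708 + 59 = 767
dwelling 14: 767 + 59 = 826
dwelling 15: 826 + 59 = 885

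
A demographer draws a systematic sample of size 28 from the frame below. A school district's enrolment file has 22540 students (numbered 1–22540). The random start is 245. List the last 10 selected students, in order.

k = N/n = 22540/28 = 805
19th selection = 245 + 18×805 = 14735
20th: 14735 + 805 = 15540
21st: 15540 + 805 = 16345
22nd: 16345 + 805 = 17150
23rd: 17150 + 805 = 17955
24th: 17955 + 805 = 18760
25th: 18760 + 805 = 19565
26th: 19565 + 805 = 20370
27th: 20370 + 805 = 21175
28th: 21175 + 805 = 21980

14735, 15540, 16345, 17150, 17955, 18760, 19565, 20370, 21175, 21980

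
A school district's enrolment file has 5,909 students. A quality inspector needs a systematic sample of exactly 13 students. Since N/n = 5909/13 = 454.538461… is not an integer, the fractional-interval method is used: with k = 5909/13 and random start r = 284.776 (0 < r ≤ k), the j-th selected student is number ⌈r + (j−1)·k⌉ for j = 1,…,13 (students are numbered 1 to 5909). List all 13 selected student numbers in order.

j=1: r + 0k = 284.776 → ⌈·⌉ = 285
j=2: r + 1k = 739.314461… → ⌈·⌉ = 740
j=3: r + 2k = 1193.852923… → ⌈·⌉ = 1194
j=4: r + 3k = 1648.391384… → ⌈·⌉ = 1649
j=5: r + 4k = 2102.929846… → ⌈·⌉ = 2103
j=6: r + 5k = 2557.468307… → ⌈·⌉ = 2558
j=7: r + 6k = 3012.006769… → ⌈·⌉ = 3013
j=8: r + 7k = 3466.545230… → ⌈·⌉ = 3467
j=9: r + 8k = 3921.083692… → ⌈·⌉ = 3922
j=10: r + 9k = 4375.622153… → ⌈·⌉ = 4376
j=11: r + 10k = 4830.160615… → ⌈·⌉ = 4831
j=12: r + 11k = 5284.699076… → ⌈·⌉ = 5285
j=13: r + 12k = 5739.237538… → ⌈·⌉ = 5740

285, 740, 1194, 1649, 2103, 2558, 3013, 3467, 3922, 4376, 4831, 5285, 5740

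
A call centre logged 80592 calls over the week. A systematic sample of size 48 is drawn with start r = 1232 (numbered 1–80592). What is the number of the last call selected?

k = 80592/48 = 1679
48th selection = r + (48−1)·k = 1232 + 47×1679 = 1232 + 78913 = 80145

80145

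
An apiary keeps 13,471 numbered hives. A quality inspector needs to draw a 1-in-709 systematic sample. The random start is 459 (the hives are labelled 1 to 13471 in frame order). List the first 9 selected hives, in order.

459, 1168, 1877, 2586, 3295, 4004, 4713, 5422, 6131

hive 1: 459
hive 2: 459 + 709 = 1168
hive 3: 1168 + 709 = 1877
hive 4: 1877 + 709 = 2586
hive 5: 2586 + 709 = 3295
hive 6: 3295 + 709 = 4004
hive 7: 4004 + 709 = 4713
hive 8: 4713 + 709 = 5422
hive 9: 5422 + 709 = 6131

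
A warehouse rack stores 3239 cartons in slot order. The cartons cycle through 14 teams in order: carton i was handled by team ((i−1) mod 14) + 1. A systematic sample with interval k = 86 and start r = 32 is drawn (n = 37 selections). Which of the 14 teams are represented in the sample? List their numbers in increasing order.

Consecutive selections differ by k = 86, so their team numbers differ by 86 mod 14 = 2.
gcd(86, 14) = 2, so the sample visits 14/2 = 7 distinct residues mod 14.
Start 32 is team 4; the teams hit are 2, 4, 6, 8, 10, 12, 14.

2, 4, 6, 8, 10, 12, 14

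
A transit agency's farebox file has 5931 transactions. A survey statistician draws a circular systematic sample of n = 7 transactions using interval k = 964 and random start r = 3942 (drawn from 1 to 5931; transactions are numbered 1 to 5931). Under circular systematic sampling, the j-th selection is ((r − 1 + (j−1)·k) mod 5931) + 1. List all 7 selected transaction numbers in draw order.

Selection 1: 3942
Selection 2: 3942 + 964 = 4906
Selection 3: 4906 + 964 = 5870
Selection 4: 5870 + 964 = 6834 → 6834 − 5931 = 903
Selection 5: 903 + 964 = 1867
Selection 6: 1867 + 964 = 2831
Selection 7: 2831 + 964 = 3795

3942, 4906, 5870, 903, 1867, 2831, 3795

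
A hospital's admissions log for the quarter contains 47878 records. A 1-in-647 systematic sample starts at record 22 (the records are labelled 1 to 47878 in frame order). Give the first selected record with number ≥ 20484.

20726

k = 647
Steps past start: ⌈(20484 − 22)/647⌉ = ⌈20462/647⌉ = 32
Selected record: 22 + 32×647 = 20726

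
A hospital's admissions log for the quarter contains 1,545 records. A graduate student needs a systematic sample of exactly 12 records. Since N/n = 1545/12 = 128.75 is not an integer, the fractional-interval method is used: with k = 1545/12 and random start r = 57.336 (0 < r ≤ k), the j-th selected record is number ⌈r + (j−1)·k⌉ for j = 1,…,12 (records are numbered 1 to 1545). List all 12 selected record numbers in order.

j=1: r + 0k = 57.336 → ⌈·⌉ = 58
j=2: r + 1k = 186.086 → ⌈·⌉ = 187
j=3: r + 2k = 314.836 → ⌈·⌉ = 315
j=4: r + 3k = 443.586 → ⌈·⌉ = 444
j=5: r + 4k = 572.336 → ⌈·⌉ = 573
j=6: r + 5k = 701.086 → ⌈·⌉ = 702
j=7: r + 6k = 829.836 → ⌈·⌉ = 830
j=8: r + 7k = 958.586 → ⌈·⌉ = 959
j=9: r + 8k = 1087.336 → ⌈·⌉ = 1088
j=10: r + 9k = 1216.086 → ⌈·⌉ = 1217
j=11: r + 10k = 1344.836 → ⌈·⌉ = 1345
j=12: r + 11k = 1473.586 → ⌈·⌉ = 1474

58, 187, 315, 444, 573, 702, 830, 959, 1088, 1217, 1345, 1474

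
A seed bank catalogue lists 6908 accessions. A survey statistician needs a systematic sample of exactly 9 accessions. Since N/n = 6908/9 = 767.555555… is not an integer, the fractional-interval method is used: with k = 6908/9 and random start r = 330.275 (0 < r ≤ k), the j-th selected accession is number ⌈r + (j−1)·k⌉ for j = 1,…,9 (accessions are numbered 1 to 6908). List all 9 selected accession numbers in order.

j=1: r + 0k = 330.275 → ⌈·⌉ = 331
j=2: r + 1k = 1097.830555… → ⌈·⌉ = 1098
j=3: r + 2k = 1865.386111… → ⌈·⌉ = 1866
j=4: r + 3k = 2632.941666… → ⌈·⌉ = 2633
j=5: r + 4k = 3400.497222… → ⌈·⌉ = 3401
j=6: r + 5k = 4168.052777… → ⌈·⌉ = 4169
j=7: r + 6k = 4935.608333… → ⌈·⌉ = 4936
j=8: r + 7k = 5703.163888… → ⌈·⌉ = 5704
j=9: r + 8k = 6470.719444… → ⌈·⌉ = 6471

331, 1098, 1866, 2633, 3401, 4169, 4936, 5704, 6471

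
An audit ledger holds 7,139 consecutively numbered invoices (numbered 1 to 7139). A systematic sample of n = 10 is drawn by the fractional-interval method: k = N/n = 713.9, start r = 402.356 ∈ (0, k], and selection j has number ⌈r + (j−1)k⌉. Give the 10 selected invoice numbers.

403, 1117, 1831, 2545, 3258, 3972, 4686, 5400, 6114, 6828

j=1: r + 0k = 402.356 → ⌈·⌉ = 403
j=2: r + 1k = 1116.256 → ⌈·⌉ = 1117
j=3: r + 2k = 1830.156 → ⌈·⌉ = 1831
j=4: r + 3k = 2544.056 → ⌈·⌉ = 2545
j=5: r + 4k = 3257.956 → ⌈·⌉ = 3258
j=6: r + 5k = 3971.856 → ⌈·⌉ = 3972
j=7: r + 6k = 4685.756 → ⌈·⌉ = 4686
j=8: r + 7k = 5399.656 → ⌈·⌉ = 5400
j=9: r + 8k = 6113.556 → ⌈·⌉ = 6114
j=10: r + 9k = 6827.456 → ⌈·⌉ = 6828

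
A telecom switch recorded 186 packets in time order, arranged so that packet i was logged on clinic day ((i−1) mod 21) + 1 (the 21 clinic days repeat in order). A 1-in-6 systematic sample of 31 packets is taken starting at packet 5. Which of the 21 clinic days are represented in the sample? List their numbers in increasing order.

Consecutive selections differ by k = 6, so their clinic day numbers differ by 6 mod 21 = 6.
gcd(6, 21) = 3, so the sample visits 21/3 = 7 distinct residues mod 21.
Start 5 is clinic day 5; the clinic days hit are 2, 5, 8, 11, 14, 17, 20.

2, 5, 8, 11, 14, 17, 20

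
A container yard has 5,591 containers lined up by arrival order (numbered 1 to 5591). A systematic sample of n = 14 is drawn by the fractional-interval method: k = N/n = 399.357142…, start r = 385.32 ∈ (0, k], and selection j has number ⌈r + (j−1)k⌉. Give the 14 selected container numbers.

j=1: r + 0k = 385.32 → ⌈·⌉ = 386
j=2: r + 1k = 784.677142… → ⌈·⌉ = 785
j=3: r + 2k = 1184.034285… → ⌈·⌉ = 1185
j=4: r + 3k = 1583.391428… → ⌈·⌉ = 1584
j=5: r + 4k = 1982.748571… → ⌈·⌉ = 1983
j=6: r + 5k = 2382.105714… → ⌈·⌉ = 2383
j=7: r + 6k = 2781.462857… → ⌈·⌉ = 2782
j=8: r + 7k = 3180.82 → ⌈·⌉ = 3181
j=9: r + 8k = 3580.177142… → ⌈·⌉ = 3581
j=10: r + 9k = 3979.534285… → ⌈·⌉ = 3980
j=11: r + 10k = 4378.891428… → ⌈·⌉ = 4379
j=12: r + 11k = 4778.248571… → ⌈·⌉ = 4779
j=13: r + 12k = 5177.605714… → ⌈·⌉ = 5178
j=14: r + 13k = 5576.962857… → ⌈·⌉ = 5577

386, 785, 1185, 1584, 1983, 2383, 2782, 3181, 3581, 3980, 4379, 4779, 5178, 5577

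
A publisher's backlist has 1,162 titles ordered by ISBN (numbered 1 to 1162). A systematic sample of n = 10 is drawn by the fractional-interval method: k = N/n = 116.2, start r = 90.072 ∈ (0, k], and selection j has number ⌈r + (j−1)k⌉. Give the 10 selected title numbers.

j=1: r + 0k = 90.072 → ⌈·⌉ = 91
j=2: r + 1k = 206.272 → ⌈·⌉ = 207
j=3: r + 2k = 322.472 → ⌈·⌉ = 323
j=4: r + 3k = 438.672 → ⌈·⌉ = 439
j=5: r + 4k = 554.872 → ⌈·⌉ = 555
j=6: r + 5k = 671.072 → ⌈·⌉ = 672
j=7: r + 6k = 787.272 → ⌈·⌉ = 788
j=8: r + 7k = 903.472 → ⌈·⌉ = 904
j=9: r + 8k = 1019.672 → ⌈·⌉ = 1020
j=10: r + 9k = 1135.872 → ⌈·⌉ = 1136

91, 207, 323, 439, 555, 672, 788, 904, 1020, 1136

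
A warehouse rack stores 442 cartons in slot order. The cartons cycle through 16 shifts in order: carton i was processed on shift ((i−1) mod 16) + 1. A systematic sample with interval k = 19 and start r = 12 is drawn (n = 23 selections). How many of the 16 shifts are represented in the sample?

16

Consecutive selections differ by k = 19, so their shift numbers differ by 19 mod 16 = 3.
gcd(19, 16) = 1, so the sample visits 16/1 = 16 distinct residues mod 16.
Start 12 is shift 12; the shifts hit are 1, 2, 3, 4, 5, 6, 7, 8, 9, 10, 11, 12, 13, 14, 15, 16.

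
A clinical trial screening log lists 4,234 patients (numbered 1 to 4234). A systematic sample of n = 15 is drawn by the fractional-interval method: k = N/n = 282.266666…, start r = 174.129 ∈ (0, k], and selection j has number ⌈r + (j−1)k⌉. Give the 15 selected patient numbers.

175, 457, 739, 1021, 1304, 1586, 1868, 2150, 2433, 2715, 2997, 3280, 3562, 3844, 4126

j=1: r + 0k = 174.129 → ⌈·⌉ = 175
j=2: r + 1k = 456.395666… → ⌈·⌉ = 457
j=3: r + 2k = 738.662333… → ⌈·⌉ = 739
j=4: r + 3k = 1020.929 → ⌈·⌉ = 1021
j=5: r + 4k = 1303.195666… → ⌈·⌉ = 1304
j=6: r + 5k = 1585.462333… → ⌈·⌉ = 1586
j=7: r + 6k = 1867.729 → ⌈·⌉ = 1868
j=8: r + 7k = 2149.995666… → ⌈·⌉ = 2150
j=9: r + 8k = 2432.262333… → ⌈·⌉ = 2433
j=10: r + 9k = 2714.529 → ⌈·⌉ = 2715
j=11: r + 10k = 2996.795666… → ⌈·⌉ = 2997
j=12: r + 11k = 3279.062333… → ⌈·⌉ = 3280
j=13: r + 12k = 3561.329 → ⌈·⌉ = 3562
j=14: r + 13k = 3843.595666… → ⌈·⌉ = 3844
j=15: r + 14k = 4125.862333… → ⌈·⌉ = 4126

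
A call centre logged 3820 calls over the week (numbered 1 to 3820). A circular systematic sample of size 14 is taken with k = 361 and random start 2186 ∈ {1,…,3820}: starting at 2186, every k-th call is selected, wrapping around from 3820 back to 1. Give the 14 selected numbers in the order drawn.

Selection 1: 2186
Selection 2: 2186 + 361 = 2547
Selection 3: 2547 + 361 = 2908
Selection 4: 2908 + 361 = 3269
Selection 5: 3269 + 361 = 3630
Selection 6: 3630 + 361 = 3991 → 3991 − 3820 = 171
Selection 7: 171 + 361 = 532
Selection 8: 532 + 361 = 893
Selection 9: 893 + 361 = 1254
Selection 10: 1254 + 361 = 1615
Selection 11: 1615 + 361 = 1976
Selection 12: 1976 + 361 = 2337
Selection 13: 2337 + 361 = 2698
Selection 14: 2698 + 361 = 3059

2186, 2547, 2908, 3269, 3630, 171, 532, 893, 1254, 1615, 1976, 2337, 2698, 3059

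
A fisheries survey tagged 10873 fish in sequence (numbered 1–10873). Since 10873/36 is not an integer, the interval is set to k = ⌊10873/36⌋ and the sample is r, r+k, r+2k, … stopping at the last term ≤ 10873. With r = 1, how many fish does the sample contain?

k = ⌊10873/36⌋ = 302
Achieved size = ⌊(10873 − 1)/302⌋ + 1 = ⌊10872/302⌋ + 1 = 36 + 1 = 37
(last selection: 1 + 36×302 = 10873 ≤ 10873; next would be 11175 > 10873)

37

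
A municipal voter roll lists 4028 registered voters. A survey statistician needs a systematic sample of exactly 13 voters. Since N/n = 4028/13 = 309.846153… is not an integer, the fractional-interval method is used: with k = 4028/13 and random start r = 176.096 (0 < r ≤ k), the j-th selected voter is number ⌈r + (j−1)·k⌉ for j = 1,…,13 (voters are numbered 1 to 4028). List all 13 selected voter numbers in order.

177, 486, 796, 1106, 1416, 1726, 2036, 2346, 2655, 2965, 3275, 3585, 3895

j=1: r + 0k = 176.096 → ⌈·⌉ = 177
j=2: r + 1k = 485.942153… → ⌈·⌉ = 486
j=3: r + 2k = 795.788307… → ⌈·⌉ = 796
j=4: r + 3k = 1105.634461… → ⌈·⌉ = 1106
j=5: r + 4k = 1415.480615… → ⌈·⌉ = 1416
j=6: r + 5k = 1725.326769… → ⌈·⌉ = 1726
j=7: r + 6k = 2035.172923… → ⌈·⌉ = 2036
j=8: r + 7k = 2345.019076… → ⌈·⌉ = 2346
j=9: r + 8k = 2654.865230… → ⌈·⌉ = 2655
j=10: r + 9k = 2964.711384… → ⌈·⌉ = 2965
j=11: r + 10k = 3274.557538… → ⌈·⌉ = 3275
j=12: r + 11k = 3584.403692… → ⌈·⌉ = 3585
j=13: r + 12k = 3894.249846… → ⌈·⌉ = 3895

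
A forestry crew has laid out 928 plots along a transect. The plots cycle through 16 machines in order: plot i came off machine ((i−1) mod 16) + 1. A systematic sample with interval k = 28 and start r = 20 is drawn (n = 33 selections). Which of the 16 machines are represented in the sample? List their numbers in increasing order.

Consecutive selections differ by k = 28, so their machine numbers differ by 28 mod 16 = 12.
gcd(28, 16) = 4, so the sample visits 16/4 = 4 distinct residues mod 16.
Start 20 is machine 4; the machines hit are 4, 8, 12, 16.

4, 8, 12, 16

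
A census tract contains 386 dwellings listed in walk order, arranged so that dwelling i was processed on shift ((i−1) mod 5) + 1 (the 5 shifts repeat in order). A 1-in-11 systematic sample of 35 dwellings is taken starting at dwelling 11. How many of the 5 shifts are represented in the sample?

5

Consecutive selections differ by k = 11, so their shift numbers differ by 11 mod 5 = 1.
gcd(11, 5) = 1, so the sample visits 5/1 = 5 distinct residues mod 5.
Start 11 is shift 1; the shifts hit are 1, 2, 3, 4, 5.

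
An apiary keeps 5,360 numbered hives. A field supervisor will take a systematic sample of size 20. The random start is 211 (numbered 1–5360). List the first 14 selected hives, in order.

k = N/n = 5360/20 = 268
hive 1: 211
hive 2: 211 + 268 = 479
hive 3: 479 + 268 = 747
hive 4: 747 + 268 = 1015
hive 5: 1015 + 268 = 1283
hive 6: 1283 + 268 = 1551
hive 7: 1551 + 268 = 1819
hive 8: 1819 + 268 = 2087
hive 9: 2087 + 268 = 2355
hive 10: 2355 + 268 = 2623
hive 11: 2623 + 268 = 2891
hive 12: 2891 + 268 = 3159
hive 13: 3159 + 268 = 3427
hive 14: 3427 + 268 = 3695

211, 479, 747, 1015, 1283, 1551, 1819, 2087, 2355, 2623, 2891, 3159, 3427, 3695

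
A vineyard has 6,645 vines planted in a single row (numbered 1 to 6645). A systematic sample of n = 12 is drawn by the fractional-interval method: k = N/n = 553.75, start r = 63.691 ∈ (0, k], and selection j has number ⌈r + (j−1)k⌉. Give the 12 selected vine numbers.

j=1: r + 0k = 63.691 → ⌈·⌉ = 64
j=2: r + 1k = 617.441 → ⌈·⌉ = 618
j=3: r + 2k = 1171.191 → ⌈·⌉ = 1172
j=4: r + 3k = 1724.941 → ⌈·⌉ = 1725
j=5: r + 4k = 2278.691 → ⌈·⌉ = 2279
j=6: r + 5k = 2832.441 → ⌈·⌉ = 2833
j=7: r + 6k = 3386.191 → ⌈·⌉ = 3387
j=8: r + 7k = 3939.941 → ⌈·⌉ = 3940
j=9: r + 8k = 4493.691 → ⌈·⌉ = 4494
j=10: r + 9k = 5047.441 → ⌈·⌉ = 5048
j=11: r + 10k = 5601.191 → ⌈·⌉ = 5602
j=12: r + 11k = 6154.941 → ⌈·⌉ = 6155

64, 618, 1172, 1725, 2279, 2833, 3387, 3940, 4494, 5048, 5602, 6155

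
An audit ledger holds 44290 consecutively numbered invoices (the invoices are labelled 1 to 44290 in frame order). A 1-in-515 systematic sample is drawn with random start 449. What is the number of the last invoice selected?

44224

k = 515
86th selection = r + (86−1)·k = 449 + 85×515 = 449 + 43775 = 44224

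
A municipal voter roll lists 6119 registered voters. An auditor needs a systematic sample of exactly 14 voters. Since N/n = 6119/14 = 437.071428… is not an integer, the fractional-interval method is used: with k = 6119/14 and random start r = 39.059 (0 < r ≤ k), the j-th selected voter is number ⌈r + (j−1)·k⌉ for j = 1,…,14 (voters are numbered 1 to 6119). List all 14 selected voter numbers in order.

40, 477, 914, 1351, 1788, 2225, 2662, 3099, 3536, 3973, 4410, 4847, 5284, 5721

j=1: r + 0k = 39.059 → ⌈·⌉ = 40
j=2: r + 1k = 476.130428… → ⌈·⌉ = 477
j=3: r + 2k = 913.201857… → ⌈·⌉ = 914
j=4: r + 3k = 1350.273285… → ⌈·⌉ = 1351
j=5: r + 4k = 1787.344714… → ⌈·⌉ = 1788
j=6: r + 5k = 2224.416142… → ⌈·⌉ = 2225
j=7: r + 6k = 2661.487571… → ⌈·⌉ = 2662
j=8: r + 7k = 3098.559 → ⌈·⌉ = 3099
j=9: r + 8k = 3535.630428… → ⌈·⌉ = 3536
j=10: r + 9k = 3972.701857… → ⌈·⌉ = 3973
j=11: r + 10k = 4409.773285… → ⌈·⌉ = 4410
j=12: r + 11k = 4846.844714… → ⌈·⌉ = 4847
j=13: r + 12k = 5283.916142… → ⌈·⌉ = 5284
j=14: r + 13k = 5720.987571… → ⌈·⌉ = 5721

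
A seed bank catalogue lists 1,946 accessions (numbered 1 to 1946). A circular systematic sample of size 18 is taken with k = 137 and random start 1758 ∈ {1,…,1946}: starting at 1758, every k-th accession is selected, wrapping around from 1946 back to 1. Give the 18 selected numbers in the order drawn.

1758, 1895, 86, 223, 360, 497, 634, 771, 908, 1045, 1182, 1319, 1456, 1593, 1730, 1867, 58, 195

Selection 1: 1758
Selection 2: 1758 + 137 = 1895
Selection 3: 1895 + 137 = 2032 → 2032 − 1946 = 86
Selection 4: 86 + 137 = 223
Selection 5: 223 + 137 = 360
Selection 6: 360 + 137 = 497
Selection 7: 497 + 137 = 634
Selection 8: 634 + 137 = 771
Selection 9: 771 + 137 = 908
Selection 10: 908 + 137 = 1045
Selection 11: 1045 + 137 = 1182
Selection 12: 1182 + 137 = 1319
Selection 13: 1319 + 137 = 1456
Selection 14: 1456 + 137 = 1593
Selection 15: 1593 + 137 = 1730
Selection 16: 1730 + 137 = 1867
Selection 17: 1867 + 137 = 2004 → 2004 − 1946 = 58
Selection 18: 58 + 137 = 195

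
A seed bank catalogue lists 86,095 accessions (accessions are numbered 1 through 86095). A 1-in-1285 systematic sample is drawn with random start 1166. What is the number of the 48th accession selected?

61561

k = 1285
48th selection = r + (48−1)·k = 1166 + 47×1285 = 1166 + 60395 = 61561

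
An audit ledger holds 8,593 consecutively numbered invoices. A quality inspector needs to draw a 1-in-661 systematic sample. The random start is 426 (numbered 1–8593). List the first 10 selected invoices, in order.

426, 1087, 1748, 2409, 3070, 3731, 4392, 5053, 5714, 6375

invoice 1: 426
invoice 2: 426 + 661 = 1087
invoice 3: 1087 + 661 = 1748
invoice 4: 1748 + 661 = 2409
invoice 5: 2409 + 661 = 3070
invoice 6: 3070 + 661 = 3731
invoice 7: 3731 + 661 = 4392
invoice 8: 4392 + 661 = 5053
invoice 9: 5053 + 661 = 5714
invoice 10: 5714 + 661 = 6375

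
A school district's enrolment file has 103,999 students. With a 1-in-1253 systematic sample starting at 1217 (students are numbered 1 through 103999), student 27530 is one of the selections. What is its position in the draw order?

k = 1253
position = (27530 − 1217)/1253 + 1 = 26313/1253 + 1 = 21 + 1 = 22

22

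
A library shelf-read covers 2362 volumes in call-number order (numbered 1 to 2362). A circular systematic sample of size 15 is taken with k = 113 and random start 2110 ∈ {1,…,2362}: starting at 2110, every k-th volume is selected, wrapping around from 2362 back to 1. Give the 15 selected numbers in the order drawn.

2110, 2223, 2336, 87, 200, 313, 426, 539, 652, 765, 878, 991, 1104, 1217, 1330

Selection 1: 2110
Selection 2: 2110 + 113 = 2223
Selection 3: 2223 + 113 = 2336
Selection 4: 2336 + 113 = 2449 → 2449 − 2362 = 87
Selection 5: 87 + 113 = 200
Selection 6: 200 + 113 = 313
Selection 7: 313 + 113 = 426
Selection 8: 426 + 113 = 539
Selection 9: 539 + 113 = 652
Selection 10: 652 + 113 = 765
Selection 11: 765 + 113 = 878
Selection 12: 878 + 113 = 991
Selection 13: 991 + 113 = 1104
Selection 14: 1104 + 113 = 1217
Selection 15: 1217 + 113 = 1330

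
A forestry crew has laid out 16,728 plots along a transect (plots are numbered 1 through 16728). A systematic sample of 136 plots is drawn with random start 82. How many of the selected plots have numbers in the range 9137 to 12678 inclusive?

29

k = 16728/136 = 123
First selection ≥ 9137: 82 + ⌈(9137−82)/123⌉·123 = 82 + 74×123 = 9184
Last selection ≤ 12678: 82 + ⌊(12678−82)/123⌋·123 = 82 + 102×123 = 12628
Count = 102 − 74 + 1 = 29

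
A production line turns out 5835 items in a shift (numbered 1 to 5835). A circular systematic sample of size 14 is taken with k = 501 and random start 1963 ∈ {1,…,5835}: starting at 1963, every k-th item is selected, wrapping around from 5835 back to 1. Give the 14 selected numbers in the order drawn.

Selection 1: 1963
Selection 2: 1963 + 501 = 2464
Selection 3: 2464 + 501 = 2965
Selection 4: 2965 + 501 = 3466
Selection 5: 3466 + 501 = 3967
Selection 6: 3967 + 501 = 4468
Selection 7: 4468 + 501 = 4969
Selection 8: 4969 + 501 = 5470
Selection 9: 5470 + 501 = 5971 → 5971 − 5835 = 136
Selection 10: 136 + 501 = 637
Selection 11: 637 + 501 = 1138
Selection 12: 1138 + 501 = 1639
Selection 13: 1639 + 501 = 2140
Selection 14: 2140 + 501 = 2641

1963, 2464, 2965, 3466, 3967, 4468, 4969, 5470, 136, 637, 1138, 1639, 2140, 2641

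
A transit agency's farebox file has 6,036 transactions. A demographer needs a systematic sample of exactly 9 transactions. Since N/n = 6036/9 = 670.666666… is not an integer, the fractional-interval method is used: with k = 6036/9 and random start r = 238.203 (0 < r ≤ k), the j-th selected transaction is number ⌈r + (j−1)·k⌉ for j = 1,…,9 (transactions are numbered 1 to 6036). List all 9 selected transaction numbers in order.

239, 909, 1580, 2251, 2921, 3592, 4263, 4933, 5604

j=1: r + 0k = 238.203 → ⌈·⌉ = 239
j=2: r + 1k = 908.869666… → ⌈·⌉ = 909
j=3: r + 2k = 1579.536333… → ⌈·⌉ = 1580
j=4: r + 3k = 2250.203 → ⌈·⌉ = 2251
j=5: r + 4k = 2920.869666… → ⌈·⌉ = 2921
j=6: r + 5k = 3591.536333… → ⌈·⌉ = 3592
j=7: r + 6k = 4262.203 → ⌈·⌉ = 4263
j=8: r + 7k = 4932.869666… → ⌈·⌉ = 4933
j=9: r + 8k = 5603.536333… → ⌈·⌉ = 5604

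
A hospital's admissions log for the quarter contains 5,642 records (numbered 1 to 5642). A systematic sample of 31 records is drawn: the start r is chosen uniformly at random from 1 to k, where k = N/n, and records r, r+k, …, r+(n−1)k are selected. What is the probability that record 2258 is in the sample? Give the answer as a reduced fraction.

1/182

k = 5642/31 = 182.
Record 2258 is selected iff r ≡ 2258 (mod 182); exactly one such r in {1,…,182}.
Inclusion probability = 1/182.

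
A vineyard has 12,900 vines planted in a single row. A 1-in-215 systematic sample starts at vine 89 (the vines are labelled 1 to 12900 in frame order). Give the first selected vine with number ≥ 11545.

11699

k = 215
Steps past start: ⌈(11545 − 89)/215⌉ = ⌈11456/215⌉ = 54
Selected vine: 89 + 54×215 = 11699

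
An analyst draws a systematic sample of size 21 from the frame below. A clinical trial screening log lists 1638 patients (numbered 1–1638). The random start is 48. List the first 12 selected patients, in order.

k = N/n = 1638/21 = 78
patient 1: 48
patient 2: 48 + 78 = 126
patient 3: 126 + 78 = 204
patient 4: 204 + 78 = 282
patient 5: 282 + 78 = 360
patient 6: 360 + 78 = 438
patient 7: 438 + 78 = 516
patient 8: 516 + 78 = 594
patient 9: 594 + 78 = 672
patient 10: 672 + 78 = 750
patient 11: 750 + 78 = 828
patient 12: 828 + 78 = 906

48, 126, 204, 282, 360, 438, 516, 594, 672, 750, 828, 906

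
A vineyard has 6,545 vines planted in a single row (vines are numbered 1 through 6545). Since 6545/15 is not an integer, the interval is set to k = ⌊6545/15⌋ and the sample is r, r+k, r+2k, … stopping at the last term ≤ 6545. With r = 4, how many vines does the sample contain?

k = ⌊6545/15⌋ = 436
Achieved size = ⌊(6545 − 4)/436⌋ + 1 = ⌊6541/436⌋ + 1 = 15 + 1 = 16
(last selection: 4 + 15×436 = 6544 ≤ 6545; next would be 6980 > 6545)

16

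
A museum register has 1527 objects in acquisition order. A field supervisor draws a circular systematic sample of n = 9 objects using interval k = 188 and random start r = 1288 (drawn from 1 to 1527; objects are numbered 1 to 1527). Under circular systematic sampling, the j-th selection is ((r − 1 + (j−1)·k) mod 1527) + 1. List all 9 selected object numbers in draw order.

1288, 1476, 137, 325, 513, 701, 889, 1077, 1265

Selection 1: 1288
Selection 2: 1288 + 188 = 1476
Selection 3: 1476 + 188 = 1664 → 1664 − 1527 = 137
Selection 4: 137 + 188 = 325
Selection 5: 325 + 188 = 513
Selection 6: 513 + 188 = 701
Selection 7: 701 + 188 = 889
Selection 8: 889 + 188 = 1077
Selection 9: 1077 + 188 = 1265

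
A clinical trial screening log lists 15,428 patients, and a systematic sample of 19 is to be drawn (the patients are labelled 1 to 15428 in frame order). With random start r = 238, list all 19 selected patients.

238, 1050, 1862, 2674, 3486, 4298, 5110, 5922, 6734, 7546, 8358, 9170, 9982, 10794, 11606, 12418, 13230, 14042, 14854

k = N/n = 15428/19 = 812
patient 1: 238
patient 2: 238 + 812 = 1050
patient 3: 1050 + 812 = 1862
patient 4: 1862 + 812 = 2674
patient 5: 2674 + 812 = 3486
patient 6: 3486 + 812 = 4298
patient 7: 4298 + 812 = 5110
patient 8: 5110 + 812 = 5922
patient 9: 5922 + 812 = 6734
patient 10: 6734 + 812 = 7546
patient 11: 7546 + 812 = 8358
patient 12: 8358 + 812 = 9170
patient 13: 9170 + 812 = 9982
patient 14: 9982 + 812 = 10794
patient 15: 10794 + 812 = 11606
patient 16: 11606 + 812 = 12418
patient 17: 12418 + 812 = 13230
patient 18: 13230 + 812 = 14042
patient 19: 14042 + 812 = 14854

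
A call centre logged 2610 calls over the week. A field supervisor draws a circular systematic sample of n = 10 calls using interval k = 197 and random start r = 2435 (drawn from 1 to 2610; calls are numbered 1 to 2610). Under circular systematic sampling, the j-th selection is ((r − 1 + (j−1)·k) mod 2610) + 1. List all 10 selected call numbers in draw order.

Selection 1: 2435
Selection 2: 2435 + 197 = 2632 → 2632 − 2610 = 22
Selection 3: 22 + 197 = 219
Selection 4: 219 + 197 = 416
Selection 5: 416 + 197 = 613
Selection 6: 613 + 197 = 810
Selection 7: 810 + 197 = 1007
Selection 8: 1007 + 197 = 1204
Selection 9: 1204 + 197 = 1401
Selection 10: 1401 + 197 = 1598

2435, 22, 219, 416, 613, 810, 1007, 1204, 1401, 1598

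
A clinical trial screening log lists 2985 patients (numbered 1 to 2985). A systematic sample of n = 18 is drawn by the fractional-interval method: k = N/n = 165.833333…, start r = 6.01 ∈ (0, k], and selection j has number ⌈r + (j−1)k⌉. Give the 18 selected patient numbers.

7, 172, 338, 504, 670, 836, 1002, 1167, 1333, 1499, 1665, 1831, 1997, 2162, 2328, 2494, 2660, 2826

j=1: r + 0k = 6.01 → ⌈·⌉ = 7
j=2: r + 1k = 171.843333… → ⌈·⌉ = 172
j=3: r + 2k = 337.676666… → ⌈·⌉ = 338
j=4: r + 3k = 503.51 → ⌈·⌉ = 504
j=5: r + 4k = 669.343333… → ⌈·⌉ = 670
j=6: r + 5k = 835.176666… → ⌈·⌉ = 836
j=7: r + 6k = 1001.01 → ⌈·⌉ = 1002
j=8: r + 7k = 1166.843333… → ⌈·⌉ = 1167
j=9: r + 8k = 1332.676666… → ⌈·⌉ = 1333
j=10: r + 9k = 1498.51 → ⌈·⌉ = 1499
j=11: r + 10k = 1664.343333… → ⌈·⌉ = 1665
j=12: r + 11k = 1830.176666… → ⌈·⌉ = 1831
j=13: r + 12k = 1996.01 → ⌈·⌉ = 1997
j=14: r + 13k = 2161.843333… → ⌈·⌉ = 2162
j=15: r + 14k = 2327.676666… → ⌈·⌉ = 2328
j=16: r + 15k = 2493.51 → ⌈·⌉ = 2494
j=17: r + 16k = 2659.343333… → ⌈·⌉ = 2660
j=18: r + 17k = 2825.176666… → ⌈·⌉ = 2826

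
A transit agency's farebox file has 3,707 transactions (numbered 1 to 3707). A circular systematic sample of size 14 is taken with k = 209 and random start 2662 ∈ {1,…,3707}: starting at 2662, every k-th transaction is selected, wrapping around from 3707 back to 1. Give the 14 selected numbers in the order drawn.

Selection 1: 2662
Selection 2: 2662 + 209 = 2871
Selection 3: 2871 + 209 = 3080
Selection 4: 3080 + 209 = 3289
Selection 5: 3289 + 209 = 3498
Selection 6: 3498 + 209 = 3707
Selection 7: 3707 + 209 = 3916 → 3916 − 3707 = 209
Selection 8: 209 + 209 = 418
Selection 9: 418 + 209 = 627
Selection 10: 627 + 209 = 836
Selection 11: 836 + 209 = 1045
Selection 12: 1045 + 209 = 1254
Selection 13: 1254 + 209 = 1463
Selection 14: 1463 + 209 = 1672

2662, 2871, 3080, 3289, 3498, 3707, 209, 418, 627, 836, 1045, 1254, 1463, 1672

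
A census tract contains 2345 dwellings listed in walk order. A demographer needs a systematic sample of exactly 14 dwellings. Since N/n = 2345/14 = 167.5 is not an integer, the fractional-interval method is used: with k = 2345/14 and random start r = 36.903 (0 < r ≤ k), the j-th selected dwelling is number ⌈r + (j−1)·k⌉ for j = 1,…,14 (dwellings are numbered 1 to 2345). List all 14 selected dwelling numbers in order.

37, 205, 372, 540, 707, 875, 1042, 1210, 1377, 1545, 1712, 1880, 2047, 2215

j=1: r + 0k = 36.903 → ⌈·⌉ = 37
j=2: r + 1k = 204.403 → ⌈·⌉ = 205
j=3: r + 2k = 371.903 → ⌈·⌉ = 372
j=4: r + 3k = 539.403 → ⌈·⌉ = 540
j=5: r + 4k = 706.903 → ⌈·⌉ = 707
j=6: r + 5k = 874.403 → ⌈·⌉ = 875
j=7: r + 6k = 1041.903 → ⌈·⌉ = 1042
j=8: r + 7k = 1209.403 → ⌈·⌉ = 1210
j=9: r + 8k = 1376.903 → ⌈·⌉ = 1377
j=10: r + 9k = 1544.403 → ⌈·⌉ = 1545
j=11: r + 10k = 1711.903 → ⌈·⌉ = 1712
j=12: r + 11k = 1879.403 → ⌈·⌉ = 1880
j=13: r + 12k = 2046.903 → ⌈·⌉ = 2047
j=14: r + 13k = 2214.403 → ⌈·⌉ = 2215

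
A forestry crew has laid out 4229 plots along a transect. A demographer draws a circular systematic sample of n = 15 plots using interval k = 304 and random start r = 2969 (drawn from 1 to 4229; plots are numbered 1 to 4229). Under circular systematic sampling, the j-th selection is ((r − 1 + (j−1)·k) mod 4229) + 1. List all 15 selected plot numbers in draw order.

Selection 1: 2969
Selection 2: 2969 + 304 = 3273
Selection 3: 3273 + 304 = 3577
Selection 4: 3577 + 304 = 3881
Selection 5: 3881 + 304 = 4185
Selection 6: 4185 + 304 = 4489 → 4489 − 4229 = 260
Selection 7: 260 + 304 = 564
Selection 8: 564 + 304 = 868
Selection 9: 868 + 304 = 1172
Selection 10: 1172 + 304 = 1476
Selection 11: 1476 + 304 = 1780
Selection 12: 1780 + 304 = 2084
Selection 13: 2084 + 304 = 2388
Selection 14: 2388 + 304 = 2692
Selection 15: 2692 + 304 = 2996

2969, 3273, 3577, 3881, 4185, 260, 564, 868, 1172, 1476, 1780, 2084, 2388, 2692, 2996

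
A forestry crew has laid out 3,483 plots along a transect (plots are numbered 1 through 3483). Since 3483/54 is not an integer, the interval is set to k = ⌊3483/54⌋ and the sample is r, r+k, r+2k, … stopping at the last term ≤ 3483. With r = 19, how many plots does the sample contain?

55

k = ⌊3483/54⌋ = 64
Achieved size = ⌊(3483 − 19)/64⌋ + 1 = ⌊3464/64⌋ + 1 = 54 + 1 = 55
(last selection: 19 + 54×64 = 3475 ≤ 3483; next would be 3539 > 3483)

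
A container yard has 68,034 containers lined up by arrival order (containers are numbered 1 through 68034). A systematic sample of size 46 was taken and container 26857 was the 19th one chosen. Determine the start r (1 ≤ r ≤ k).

235

k = 68034/46 = 1479
r = 26857 − (19−1)×1479 = 26857 − 26622 = 235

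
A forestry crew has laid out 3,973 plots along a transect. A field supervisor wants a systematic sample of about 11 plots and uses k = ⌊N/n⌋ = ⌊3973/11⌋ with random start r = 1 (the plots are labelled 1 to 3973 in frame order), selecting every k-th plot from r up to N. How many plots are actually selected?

12

k = ⌊3973/11⌋ = 361
Achieved size = ⌊(3973 − 1)/361⌋ + 1 = ⌊3972/361⌋ + 1 = 11 + 1 = 12
(last selection: 1 + 11×361 = 3972 ≤ 3973; next would be 4333 > 3973)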